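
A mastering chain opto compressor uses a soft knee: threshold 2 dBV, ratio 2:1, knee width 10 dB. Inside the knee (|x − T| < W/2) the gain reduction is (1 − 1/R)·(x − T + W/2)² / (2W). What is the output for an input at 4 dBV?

2.775 dBV

x − T + W/2 = 4 − 2 + 5 = 7.
GR = (1 − 1/2) × 7² / 20 = 0.5 × 49 / 20 = 1.225 dB.
Output = 4 − 1.225 = 2.775 dBV.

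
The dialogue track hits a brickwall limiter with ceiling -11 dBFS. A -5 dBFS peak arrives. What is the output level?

The limiter clamps the peak to its -11 dBFS ceiling.

-11 dBFS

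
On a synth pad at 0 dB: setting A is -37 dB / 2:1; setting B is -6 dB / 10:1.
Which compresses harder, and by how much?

A, by 13.1 dB

A: overshoot 37 dB → output overshoot 18.5 dB → GR 18.5 dB.
B: overshoot 6 dB → output overshoot 0.6 dB → GR 5.4 dB.
Difference: 13.1 dB in favour of A.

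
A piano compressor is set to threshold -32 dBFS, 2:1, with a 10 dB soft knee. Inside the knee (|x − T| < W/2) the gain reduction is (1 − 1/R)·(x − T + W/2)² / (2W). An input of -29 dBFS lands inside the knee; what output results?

x − T + W/2 = -29 − (-32) + 5 = 8.
GR = (1 − 1/2) × 8² / 20 = 0.5 × 64 / 20 = 1.6 dB.
Output = -29 − 1.6 = -30.6 dBFS.

-30.6 dBFS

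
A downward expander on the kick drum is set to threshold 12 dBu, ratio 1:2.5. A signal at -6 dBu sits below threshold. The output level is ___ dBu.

-33 dBu

The input is 18 dB below the 12 dBu threshold.
A 1:2.5 expander multiplies undershoot by 2.5: 18 × 2.5 = 45 dB below threshold.
Output = 12 − 45 = -33 dBu.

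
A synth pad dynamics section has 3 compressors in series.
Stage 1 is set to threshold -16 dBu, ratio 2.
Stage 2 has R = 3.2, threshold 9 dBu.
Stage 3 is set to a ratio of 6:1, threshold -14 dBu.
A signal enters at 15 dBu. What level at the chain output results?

-11.75 dBu

Stage 1: 15 dBu is 31 dB over -16 dBu; at 2:1 that becomes 15.5 dB over, giving -0.5 dBu.
Stage 2: -0.5 dBu ≤ 9 dBu, so stage 2 doesn't engage; output -0.5 dBu.
Stage 3: overshoot 13.5 dB → 13.5/6 = 2.25 dB → -11.75 dBu.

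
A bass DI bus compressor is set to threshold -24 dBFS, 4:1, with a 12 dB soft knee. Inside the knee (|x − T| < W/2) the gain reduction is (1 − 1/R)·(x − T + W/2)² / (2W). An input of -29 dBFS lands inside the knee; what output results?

x − T + W/2 = -29 − (-24) + 6 = 1.
GR = (1 − 1/4) × 1² / 24 = 0.75 × 1 / 24 = 0.03125 dB.
Output = -29 − 0.03125 = -29.03125 dBFS.

-29.03125 dBFS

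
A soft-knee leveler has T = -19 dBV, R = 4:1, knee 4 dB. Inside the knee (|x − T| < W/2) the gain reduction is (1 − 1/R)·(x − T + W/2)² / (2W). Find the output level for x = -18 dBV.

x − T + W/2 = -18 − (-19) + 2 = 3.
GR = (1 − 1/4) × 3² / 8 = 0.75 × 9 / 8 = 0.84375 dB.
Output = -18 − 0.84375 = -18.84375 dBV.

-18.84375 dBV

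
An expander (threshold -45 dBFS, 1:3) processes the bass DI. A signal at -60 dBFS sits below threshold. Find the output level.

-90 dBFS

Below threshold, a 1:3 expander applies gain = (3−1)×(T − x) of attenuation.
(3−1) × 15 = 30 dB, so output = -60 − 30 = -90 dBFS.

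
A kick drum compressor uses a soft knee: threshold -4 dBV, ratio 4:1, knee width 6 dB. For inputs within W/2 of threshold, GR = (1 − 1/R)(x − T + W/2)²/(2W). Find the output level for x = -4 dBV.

x − T + W/2 = -4 − (-4) + 3 = 3.
GR = (1 − 1/4) × 3² / 12 = 0.75 × 9 / 12 = 0.5625 dB.
Output = -4 − 0.5625 = -4.5625 dBV.

-4.5625 dBV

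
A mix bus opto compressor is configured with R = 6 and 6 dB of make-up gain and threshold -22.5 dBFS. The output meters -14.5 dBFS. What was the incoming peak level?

-10.5 dBFS

Before make-up, the level was -14.5 − 6 = -20.5 dBFS.
That's 2 dB above the -22.5 dBFS threshold.
Undo the ratio: input overshoot = 2 × 6 = 12 dB, giving input = -10.5 dBFS.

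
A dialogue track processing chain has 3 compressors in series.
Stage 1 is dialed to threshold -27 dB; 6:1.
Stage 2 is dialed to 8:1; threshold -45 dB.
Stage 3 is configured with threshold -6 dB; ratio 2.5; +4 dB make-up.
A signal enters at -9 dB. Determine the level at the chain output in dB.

-38.375 dB

Stage 1: -9 dB is 18 dB over -27 dB; at 6:1 that becomes 3 dB over, giving -24 dB.
Stage 2: -24 dB is 21 dB over -45 dB; at 8:1 that becomes 2.625 dB over, giving -42.375 dB.
Stage 3: -42.375 dB ≤ -6 dB, so stage 3 doesn't engage; make-up brings it to -38.375 dB.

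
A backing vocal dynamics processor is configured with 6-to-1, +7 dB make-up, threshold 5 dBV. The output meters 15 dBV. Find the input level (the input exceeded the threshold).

23 dBV

Stripping the +7 dB make-up gives 8 dBV at the gain stage.
The compressed level sits 8 − 5 = 3 dB over threshold.
Before 6:1 compression the overshoot was 3 × 6 = 18 dB, so input = 5 + 18 = 23 dBV.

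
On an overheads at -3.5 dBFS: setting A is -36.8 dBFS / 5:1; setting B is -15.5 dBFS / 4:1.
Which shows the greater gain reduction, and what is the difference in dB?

A: GR = 33.3 − 33.3/5 = 26.64 dB.
B: GR = 12 − 12/4 = 9 dB.
A reduces 17.64 dB more.

A, by 17.64 dB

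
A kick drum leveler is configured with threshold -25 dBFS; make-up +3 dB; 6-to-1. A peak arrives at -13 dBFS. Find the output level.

-20 dBFS

-13 dBFS sits 12 dB over threshold.
The 12 dB excess becomes 2 dB after 6:1 reduction.
Output = -25 + 2 = -23 dBFS; make-up adds 3 dB, giving -20 dBFS.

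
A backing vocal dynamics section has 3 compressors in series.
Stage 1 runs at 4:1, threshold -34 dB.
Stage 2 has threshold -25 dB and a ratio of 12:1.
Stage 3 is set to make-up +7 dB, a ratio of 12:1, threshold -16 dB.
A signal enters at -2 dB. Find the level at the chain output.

Stage 1: 32 dB above -34 dB, reduced 4:1 to 8 dB above → -26 dB.
Stage 2: -26 dB is at or below the -25 dB threshold — no compression; output -26 dB.
Stage 3: -26 dB is at or below the -16 dB threshold — no compression; make-up brings it to -19 dB.

-19 dB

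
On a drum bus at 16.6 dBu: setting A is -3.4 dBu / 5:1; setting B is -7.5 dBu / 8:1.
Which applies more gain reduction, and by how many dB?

B, by 5.0875 dB

A: 20 dB over, compressed to 4 dB over, so 16 dB of GR.
B: 24.1 dB over, compressed to 3.0125 dB over, so 21.0875 dB of GR.
B applies 5.0875 dB more gain reduction.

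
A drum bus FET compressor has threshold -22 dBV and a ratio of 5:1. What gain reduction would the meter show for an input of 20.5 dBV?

34 dB

20.5 dBV exceeds the threshold by 42.5 dB.
At 5:1, output sits 42.5/5 = 8.5 dB above threshold.
GR = overshoot in − overshoot out = 42.5 − 8.5 = 34 dB.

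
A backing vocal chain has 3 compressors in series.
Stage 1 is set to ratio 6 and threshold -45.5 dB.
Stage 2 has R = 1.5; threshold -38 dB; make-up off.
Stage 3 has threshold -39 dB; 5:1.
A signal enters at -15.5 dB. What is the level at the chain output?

Stage 1: 30 dB above -45.5 dB, reduced 6:1 to 5 dB above → -40.5 dB.
Stage 2: -40.5 dB ≤ -38 dB, so stage 2 doesn't engage; output -40.5 dB.
Stage 3: below threshold (-40.5 ≤ -39); passes unchanged; output -40.5 dB.

-40.5 dB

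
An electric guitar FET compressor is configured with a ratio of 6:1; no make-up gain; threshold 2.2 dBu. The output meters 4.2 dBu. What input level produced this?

Post-compression overshoot = 4.2 − 2.2 = 2 dB.
Undo the ratio: input overshoot = 2 × 6 = 12 dB, giving input = 14.2 dBu.

14.2 dBu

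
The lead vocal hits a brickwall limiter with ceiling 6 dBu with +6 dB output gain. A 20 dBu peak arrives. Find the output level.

The limiter clamps the peak to its 6 dBu ceiling.
Output gain then adds 6 dB: 6 + 6 = 12 dBu.

12 dBu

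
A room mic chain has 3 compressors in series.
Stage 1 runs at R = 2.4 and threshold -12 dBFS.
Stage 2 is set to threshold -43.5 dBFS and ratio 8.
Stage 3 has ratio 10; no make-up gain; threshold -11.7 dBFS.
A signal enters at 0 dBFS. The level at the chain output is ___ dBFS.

-38.9375 dBFS

Stage 1: overshoot 12 dB → 12/2.4 = 5 dB → -7 dBFS.
Stage 2: 36.5 dB above -43.5 dBFS, reduced 8:1 to 4.5625 dB above → -38.9375 dBFS.
Stage 3: -38.9375 dBFS is at or below the -11.7 dBFS threshold — no compression; output -38.9375 dBFS.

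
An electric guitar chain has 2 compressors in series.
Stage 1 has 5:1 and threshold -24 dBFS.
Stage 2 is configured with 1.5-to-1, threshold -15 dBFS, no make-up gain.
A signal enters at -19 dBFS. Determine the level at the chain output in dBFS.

Stage 1: overshoot 5 dB → 5/5 = 1 dB → -23 dBFS.
Stage 2: -23 dBFS ≤ -15 dBFS, so stage 2 doesn't engage; output -23 dBFS.

-23 dBFS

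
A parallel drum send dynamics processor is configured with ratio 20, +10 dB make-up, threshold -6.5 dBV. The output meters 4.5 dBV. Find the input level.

13.5 dBV

Before make-up, the level was 4.5 − 10 = -5.5 dBV.
The compressed level sits -5.5 − (-6.5) = 1 dB over threshold.
Before 20:1 compression the overshoot was 1 × 20 = 20 dB, so input = -6.5 + 20 = 13.5 dBV.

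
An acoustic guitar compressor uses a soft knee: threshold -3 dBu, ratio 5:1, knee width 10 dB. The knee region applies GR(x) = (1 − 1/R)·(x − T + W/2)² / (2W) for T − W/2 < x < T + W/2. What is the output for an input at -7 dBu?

-7.04 dBu

x − T + W/2 = -7 − (-3) + 5 = 1.
GR = (1 − 1/5) × 1² / 20 = 0.8 × 1 / 20 = 0.04 dB.
Output = -7 − 0.04 = -7.04 dBu.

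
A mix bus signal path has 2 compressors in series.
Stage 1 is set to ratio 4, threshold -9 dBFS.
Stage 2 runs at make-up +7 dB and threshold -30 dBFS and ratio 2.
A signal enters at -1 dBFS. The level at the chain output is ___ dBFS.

-11.5 dBFS

Stage 1: -1 dBFS is 8 dB over -9 dBFS; at 4:1 that becomes 2 dB over, giving -7 dBFS.
Stage 2: -7 dBFS is 23 dB over -30 dBFS; at 2:1 that becomes 11.5 dB over, giving -18.5 dBFS; +7 dB make-up → -11.5 dBFS.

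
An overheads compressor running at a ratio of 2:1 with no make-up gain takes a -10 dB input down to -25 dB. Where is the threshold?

Let T be the threshold. Output overshoot = (input overshoot)/R, so -25 − T = (-10 − T)/2.
2·(-25 − T) = -10 − T → 1·T = -50 − (-10) = -40.
T = -40/1 = -40 dB.

-40 dB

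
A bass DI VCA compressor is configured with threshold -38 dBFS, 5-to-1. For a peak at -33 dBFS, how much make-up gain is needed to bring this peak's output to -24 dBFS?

The peak compresses to -38 + 5/5 = -37 dBFS.
To reach -24 dBFS requires -24 − (-37) = 13 dB of make-up.

13 dB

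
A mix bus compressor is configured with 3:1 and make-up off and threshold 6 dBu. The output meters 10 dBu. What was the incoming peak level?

Post-compression overshoot = 10 − 6 = 4 dB.
Before 3:1 compression the overshoot was 4 × 3 = 12 dB, so input = 6 + 12 = 18 dBu.

18 dBu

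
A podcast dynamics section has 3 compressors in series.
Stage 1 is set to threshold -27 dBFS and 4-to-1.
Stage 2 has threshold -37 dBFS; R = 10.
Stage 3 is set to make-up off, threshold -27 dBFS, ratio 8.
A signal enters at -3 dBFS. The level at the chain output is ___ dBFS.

Stage 1: overshoot 24 dB → 24/4 = 6 dB → -21 dBFS.
Stage 2: 16 dB above -37 dBFS, reduced 10:1 to 1.6 dB above → -35.4 dBFS.
Stage 3: below threshold (-35.4 ≤ -27); passes unchanged; output -35.4 dBFS.

-35.4 dBFS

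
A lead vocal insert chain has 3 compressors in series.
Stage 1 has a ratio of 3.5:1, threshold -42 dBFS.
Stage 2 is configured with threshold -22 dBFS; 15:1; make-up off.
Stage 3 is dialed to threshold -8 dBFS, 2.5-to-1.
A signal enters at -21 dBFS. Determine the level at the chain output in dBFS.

-36 dBFS

Stage 1: -21 dBFS is 21 dB over -42 dBFS; at 3.5:1 that becomes 6 dB over, giving -36 dBFS.
Stage 2: below threshold (-36 ≤ -22); passes unchanged; output -36 dBFS.
Stage 3: -36 dBFS is at or below the -8 dBFS threshold — no compression; output -36 dBFS.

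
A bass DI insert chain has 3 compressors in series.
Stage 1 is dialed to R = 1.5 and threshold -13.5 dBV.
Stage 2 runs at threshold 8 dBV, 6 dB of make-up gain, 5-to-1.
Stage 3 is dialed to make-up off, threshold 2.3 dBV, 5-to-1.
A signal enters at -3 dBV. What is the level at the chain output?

-0.5 dBV

Stage 1: -3 dBV is 10.5 dB over -13.5 dBV; at 1.5:1 that becomes 7 dB over, giving -6.5 dBV.
Stage 2: -6.5 dBV is at or below the 8 dBV threshold — no compression; make-up brings it to -0.5 dBV.
Stage 3: -0.5 dBV is at or below the 2.3 dBV threshold — no compression; output -0.5 dBV.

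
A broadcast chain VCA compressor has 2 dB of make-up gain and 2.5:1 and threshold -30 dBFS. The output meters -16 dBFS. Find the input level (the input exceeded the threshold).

0 dBFS

Before make-up, the level was -16 − 2 = -18 dBFS.
The compressed level sits -18 − (-30) = 12 dB over threshold.
Undo the ratio: input overshoot = 12 × 2.5 = 30 dB, giving input = 0 dBFS.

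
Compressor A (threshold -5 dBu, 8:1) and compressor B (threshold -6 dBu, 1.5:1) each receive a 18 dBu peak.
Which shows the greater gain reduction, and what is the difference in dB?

A: 23 dB over, compressed to 2.875 dB over, so 20.125 dB of GR.
B: 24 dB over, compressed to 16 dB over, so 8 dB of GR.
Difference: 12.125 dB in favour of A.

A, by 12.125 dB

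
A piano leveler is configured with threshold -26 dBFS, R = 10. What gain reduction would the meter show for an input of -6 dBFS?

18 dB

-6 dBFS exceeds the threshold by 20 dB.
After 10:1 compression the overshoot becomes 20/10 = 2 dB.
GR = overshoot in − overshoot out = 20 − 2 = 18 dB.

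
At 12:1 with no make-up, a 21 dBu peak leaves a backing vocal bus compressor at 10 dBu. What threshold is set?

Gain reduction = 21 − 10 = 11 dB; output overshoot = GR / (R − 1) = 11 / 11 = 1 dB.
Threshold = output − output overshoot = 10 − 1 = 9 dBu.

9 dBu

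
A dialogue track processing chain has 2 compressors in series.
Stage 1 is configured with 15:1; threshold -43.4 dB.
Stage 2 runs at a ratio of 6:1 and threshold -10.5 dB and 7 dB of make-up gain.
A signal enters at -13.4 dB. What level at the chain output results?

Stage 1: -13.4 dB is 30 dB over -43.4 dB; at 15:1 that becomes 2 dB over, giving -41.4 dB.
Stage 2: -41.4 dB is at or below the -10.5 dB threshold — no compression; make-up brings it to -34.4 dB.

-34.4 dB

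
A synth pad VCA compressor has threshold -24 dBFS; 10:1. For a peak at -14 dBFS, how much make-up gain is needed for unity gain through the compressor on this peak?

9 dB

Overshoot 10 dB → 10/10 = 1 dB after compression, so the compressed level is -24 + 1 = -23 dBFS.
Make-up = target − compressed = -14 − (-23) = 9 dB.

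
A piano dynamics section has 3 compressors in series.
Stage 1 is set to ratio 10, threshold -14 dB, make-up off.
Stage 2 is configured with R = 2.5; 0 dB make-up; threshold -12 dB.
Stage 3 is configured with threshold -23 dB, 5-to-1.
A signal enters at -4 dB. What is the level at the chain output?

Stage 1: overshoot 10 dB → 10/10 = 1 dB → -13 dB.
Stage 2: -13 dB is at or below the -12 dB threshold — no compression; output -13 dB.
Stage 3: -13 dB is 10 dB over -23 dB; at 5:1 that becomes 2 dB over, giving -21 dB.

-21 dB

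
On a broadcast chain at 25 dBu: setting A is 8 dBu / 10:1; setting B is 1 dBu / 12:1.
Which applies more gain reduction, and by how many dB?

B, by 6.7 dB

A: GR = 17 − 17/10 = 15.3 dB.
B: GR = 24 − 24/12 = 22 dB.
Difference: 6.7 dB in favour of B.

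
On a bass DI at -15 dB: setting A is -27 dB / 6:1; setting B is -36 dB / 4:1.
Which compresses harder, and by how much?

B, by 5.75 dB

A: GR = 12 − 12/6 = 10 dB.
B: GR = 21 − 21/4 = 15.75 dB.
Difference: 5.75 dB in favour of B.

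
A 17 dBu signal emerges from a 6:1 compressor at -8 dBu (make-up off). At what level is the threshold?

Let T be the threshold. Output overshoot = (input overshoot)/R, so -8 − T = (17 − T)/6.
6·(-8 − T) = 17 − T → 5·T = -48 − 17 = -65.
T = -65/5 = -13 dBu.

-13 dBu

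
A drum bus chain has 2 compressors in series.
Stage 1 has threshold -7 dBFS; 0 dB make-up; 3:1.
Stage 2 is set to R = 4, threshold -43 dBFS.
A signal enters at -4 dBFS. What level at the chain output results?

Stage 1: 3 dB above -7 dBFS, reduced 3:1 to 1 dB above → -6 dBFS.
Stage 2: overshoot 37 dB → 37/4 = 9.25 dB → -33.75 dBFS.

-33.75 dBFS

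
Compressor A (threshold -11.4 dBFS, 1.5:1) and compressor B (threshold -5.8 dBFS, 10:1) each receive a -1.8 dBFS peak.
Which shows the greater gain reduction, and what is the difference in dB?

B, by 0.4 dB

A: GR = 9.6 − 9.6/1.5 = 3.2 dB.
B: GR = 4 − 4/10 = 3.6 dB.
Difference: 0.4 dB in favour of B.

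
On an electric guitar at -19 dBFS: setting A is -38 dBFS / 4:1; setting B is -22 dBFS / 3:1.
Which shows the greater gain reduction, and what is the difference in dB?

A, by 12.25 dB

A: 19 dB over, compressed to 4.75 dB over, so 14.25 dB of GR.
B: 3 dB over, compressed to 1 dB over, so 2 dB of GR.
A reduces 12.25 dB more.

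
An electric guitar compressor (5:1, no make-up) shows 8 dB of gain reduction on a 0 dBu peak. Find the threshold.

-10 dBu

Input is 10 dB above T (since output overshoot × R = input overshoot: (-8 − T)·5 = 0 − T gives T = -10 dBu).
Check: -10 + (0 − (-10))/5 = -10 + 2 = -8 dBu. ✓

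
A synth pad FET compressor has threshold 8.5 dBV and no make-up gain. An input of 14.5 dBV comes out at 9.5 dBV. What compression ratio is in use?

6:1

Input overshoot = 14.5 − 8.5 = 6 dB; output overshoot = 9.5 − 8.5 = 1 dB.
Ratio = 6 / 1 = 6.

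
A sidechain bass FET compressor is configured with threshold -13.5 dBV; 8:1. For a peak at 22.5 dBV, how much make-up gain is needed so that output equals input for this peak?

Without make-up, output = threshold + overshoot/8 = -13.5 + 4.5 = -9 dBV.
Gap to target: 31.5 dB.

31.5 dB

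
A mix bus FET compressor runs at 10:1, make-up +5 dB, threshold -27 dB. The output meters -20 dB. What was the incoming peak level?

-7 dB

Before make-up, the level was -20 − 5 = -25 dB.
Post-compression overshoot = -25 − (-27) = 2 dB.
Before 10:1 compression the overshoot was 2 × 10 = 20 dB, so input = -27 + 20 = -7 dB.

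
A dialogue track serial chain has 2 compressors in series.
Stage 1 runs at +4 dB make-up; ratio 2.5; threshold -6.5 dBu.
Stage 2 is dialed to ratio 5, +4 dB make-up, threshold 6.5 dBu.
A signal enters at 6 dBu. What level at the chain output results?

Stage 1: 12.5 dB above -6.5 dBu, reduced 2.5:1 to 5 dB above → -1.5 dBu; +4 dB make-up → 2.5 dBu.
Stage 2: below threshold (2.5 ≤ 6.5); passes unchanged; make-up brings it to 6.5 dBu.

6.5 dBu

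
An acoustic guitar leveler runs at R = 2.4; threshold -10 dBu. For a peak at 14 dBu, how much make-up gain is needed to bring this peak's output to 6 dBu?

6 dB

Without make-up, output = threshold + overshoot/2.4 = -10 + 10 = 0 dBu.
Gap to target: 6 dB.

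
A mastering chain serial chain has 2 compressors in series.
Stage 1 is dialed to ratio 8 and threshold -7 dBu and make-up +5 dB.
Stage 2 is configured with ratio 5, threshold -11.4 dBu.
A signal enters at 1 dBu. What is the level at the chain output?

-9.32 dBu

Stage 1: 1 dBu is 8 dB over -7 dBu; at 8:1 that becomes 1 dB over, giving -6 dBu; +5 dB make-up → -1 dBu.
Stage 2: overshoot 10.4 dB → 10.4/5 = 2.08 dB → -9.32 dBu.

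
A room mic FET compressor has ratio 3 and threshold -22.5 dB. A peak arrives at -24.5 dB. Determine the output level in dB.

-24.5 dB

-24.5 dB is 2 dB below the -22.5 dB threshold, so no gain reduction is applied.
Output = input = -24.5 dB.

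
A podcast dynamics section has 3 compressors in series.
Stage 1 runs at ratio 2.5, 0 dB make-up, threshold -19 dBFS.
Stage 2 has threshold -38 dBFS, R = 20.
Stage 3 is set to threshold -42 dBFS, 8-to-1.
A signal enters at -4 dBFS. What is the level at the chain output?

-41.34375 dBFS

Stage 1: 15 dB above -19 dBFS, reduced 2.5:1 to 6 dB above → -13 dBFS.
Stage 2: -13 dBFS is 25 dB over -38 dBFS; at 20:1 that becomes 1.25 dB over, giving -36.75 dBFS.
Stage 3: -36.75 dBFS is 5.25 dB over -42 dBFS; at 8:1 that becomes 0.65625 dB over, giving -41.34375 dBFS.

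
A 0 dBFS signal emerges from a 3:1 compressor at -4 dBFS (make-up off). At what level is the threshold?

-6 dBFS

Let T be the threshold. Output overshoot = (input overshoot)/R, so -4 − T = (0 − T)/3.
3·(-4 − T) = 0 − T → 2·T = -12 − 0 = -12.
T = -12/2 = -6 dBFS.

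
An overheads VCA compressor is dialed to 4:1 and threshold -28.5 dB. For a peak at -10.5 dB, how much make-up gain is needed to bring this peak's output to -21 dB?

Without make-up, output = threshold + overshoot/4 = -28.5 + 4.5 = -24 dB.
Gap to target: 3 dB.

3 dB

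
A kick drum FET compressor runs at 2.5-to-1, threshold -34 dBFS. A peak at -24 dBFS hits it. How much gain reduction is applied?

The signal is 10 dB above threshold.
At 2.5:1, output sits 10/2.5 = 4 dB above threshold.
GR = overshoot in − overshoot out = 10 − 4 = 6 dB.

6 dB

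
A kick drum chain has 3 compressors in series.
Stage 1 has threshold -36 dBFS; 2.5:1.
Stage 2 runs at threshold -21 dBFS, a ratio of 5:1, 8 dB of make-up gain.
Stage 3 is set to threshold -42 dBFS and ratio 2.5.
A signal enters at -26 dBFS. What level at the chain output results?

Stage 1: overshoot 10 dB → 10/2.5 = 4 dB → -32 dBFS.
Stage 2: -32 dBFS ≤ -21 dBFS, so stage 2 doesn't engage; make-up brings it to -24 dBFS.
Stage 3: 18 dB above -42 dBFS, reduced 2.5:1 to 7.2 dB above → -34.8 dBFS.

-34.8 dBFS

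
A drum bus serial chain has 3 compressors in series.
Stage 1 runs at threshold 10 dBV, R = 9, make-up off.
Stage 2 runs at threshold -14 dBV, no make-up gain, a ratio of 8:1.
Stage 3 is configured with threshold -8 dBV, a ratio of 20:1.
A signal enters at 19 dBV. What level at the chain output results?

-10.875 dBV

Stage 1: overshoot 9 dB → 9/9 = 1 dB → 11 dBV.
Stage 2: 11 dBV is 25 dB over -14 dBV; at 8:1 that becomes 3.125 dB over, giving -10.875 dBV.
Stage 3: below threshold (-10.875 ≤ -8); passes unchanged; output -10.875 dBV.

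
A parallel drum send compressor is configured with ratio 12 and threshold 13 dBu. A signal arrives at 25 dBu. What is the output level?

Overshoot: 25 − 13 = 12 dB.
At 12:1 the overshoot is divided by 12, leaving 1 dB above threshold.
So the level is 13 + 1 = 14 dBu.

14 dBu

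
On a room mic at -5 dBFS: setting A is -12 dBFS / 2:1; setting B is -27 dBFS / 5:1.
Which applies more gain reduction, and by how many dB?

B, by 14.1 dB

A: 7 dB over, compressed to 3.5 dB over, so 3.5 dB of GR.
B: 22 dB over, compressed to 4.4 dB over, so 17.6 dB of GR.
B reduces 14.1 dB more.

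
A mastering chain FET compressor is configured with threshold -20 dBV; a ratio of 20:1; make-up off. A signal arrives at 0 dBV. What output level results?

-19 dBV

Overshoot: 0 − (-20) = 20 dB.
The 20 dB excess becomes 1 dB after 20:1 reduction.
That puts the output at -19 dBV.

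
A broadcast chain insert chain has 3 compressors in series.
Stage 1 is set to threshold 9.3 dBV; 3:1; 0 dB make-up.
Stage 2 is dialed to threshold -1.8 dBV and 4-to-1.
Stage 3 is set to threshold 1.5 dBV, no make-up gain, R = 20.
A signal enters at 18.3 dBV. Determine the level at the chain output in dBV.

1.51125 dBV

Stage 1: 9 dB above 9.3 dBV, reduced 3:1 to 3 dB above → 12.3 dBV.
Stage 2: overshoot 14.1 dB → 14.1/4 = 3.525 dB → 1.725 dBV.
Stage 3: 1.725 dBV is 0.225 dB over 1.5 dBV; at 20:1 that becomes 0.01125 dB over, giving 1.51125 dBV.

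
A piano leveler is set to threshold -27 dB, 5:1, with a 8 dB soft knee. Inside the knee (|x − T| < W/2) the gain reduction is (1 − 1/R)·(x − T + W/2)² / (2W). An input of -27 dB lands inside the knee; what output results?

x − T + W/2 = -27 − (-27) + 4 = 4.
GR = (1 − 1/5) × 4² / 16 = 0.8 × 16 / 16 = 0.8 dB.
Output = -27 − 0.8 = -27.8 dB.

-27.8 dB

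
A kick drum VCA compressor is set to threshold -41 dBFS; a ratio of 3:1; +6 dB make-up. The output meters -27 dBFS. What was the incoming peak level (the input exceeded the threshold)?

-17 dBFS

Before make-up, the level was -27 − 6 = -33 dBFS.
The compressed level sits -33 − (-41) = 8 dB over threshold.
Undo the ratio: input overshoot = 8 × 3 = 24 dB, giving input = -17 dBFS.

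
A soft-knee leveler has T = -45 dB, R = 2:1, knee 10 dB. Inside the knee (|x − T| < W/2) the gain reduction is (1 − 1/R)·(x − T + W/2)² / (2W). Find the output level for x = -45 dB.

x − T + W/2 = -45 − (-45) + 5 = 5.
GR = (1 − 1/2) × 5² / 20 = 0.5 × 25 / 20 = 0.625 dB.
Output = -45 − 0.625 = -45.625 dB.

-45.625 dB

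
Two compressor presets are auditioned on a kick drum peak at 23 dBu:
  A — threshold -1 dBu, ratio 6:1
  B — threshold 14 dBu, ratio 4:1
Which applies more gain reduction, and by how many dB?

A: overshoot 24 dB → output overshoot 4 dB → GR 20 dB.
B: overshoot 9 dB → output overshoot 2.25 dB → GR 6.75 dB.
A reduces 13.25 dB more.

A, by 13.25 dB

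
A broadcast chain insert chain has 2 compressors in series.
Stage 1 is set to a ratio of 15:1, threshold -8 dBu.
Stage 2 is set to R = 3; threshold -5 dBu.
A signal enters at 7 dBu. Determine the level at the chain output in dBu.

-7 dBu

Stage 1: 15 dB above -8 dBu, reduced 15:1 to 1 dB above → -7 dBu.
Stage 2: below threshold (-7 ≤ -5); passes unchanged; output -7 dBu.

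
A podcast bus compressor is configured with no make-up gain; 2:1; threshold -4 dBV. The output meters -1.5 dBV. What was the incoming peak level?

1 dBV

The compressed level sits -1.5 − (-4) = 2.5 dB over threshold.
Input overshoot = R × output overshoot = 5 dB → input = -4 + 5 = 1 dBV.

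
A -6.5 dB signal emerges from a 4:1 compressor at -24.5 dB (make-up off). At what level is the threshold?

-30.5 dB

Gain reduction = -6.5 − (-24.5) = 18 dB; output overshoot = GR / (R − 1) = 18 / 3 = 6 dB.
Threshold = output − output overshoot = -24.5 − 6 = -30.5 dB.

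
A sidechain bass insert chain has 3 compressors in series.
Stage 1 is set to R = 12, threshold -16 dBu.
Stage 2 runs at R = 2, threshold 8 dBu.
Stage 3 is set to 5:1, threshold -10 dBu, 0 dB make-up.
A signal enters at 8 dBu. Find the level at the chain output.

-14 dBu

Stage 1: 24 dB above -16 dBu, reduced 12:1 to 2 dB above → -14 dBu.
Stage 2: -14 dBu is at or below the 8 dBu threshold — no compression; output -14 dBu.
Stage 3: -14 dBu ≤ -10 dBu, so stage 3 doesn't engage; output -14 dBu.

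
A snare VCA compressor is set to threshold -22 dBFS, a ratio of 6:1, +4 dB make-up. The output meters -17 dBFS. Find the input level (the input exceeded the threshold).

-16 dBFS

Remove make-up: -17 − 4 = -21 dBFS.
That's 1 dB above the -22 dBFS threshold.
Undo the ratio: input overshoot = 1 × 6 = 6 dB, giving input = -16 dBFS.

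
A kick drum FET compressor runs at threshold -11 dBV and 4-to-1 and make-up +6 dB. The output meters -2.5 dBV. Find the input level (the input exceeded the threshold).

-1 dBV

Before make-up, the level was -2.5 − 6 = -8.5 dBV.
That's 2.5 dB above the -11 dBV threshold.
Undo the ratio: input overshoot = 2.5 × 4 = 10 dB, giving input = -1 dBV.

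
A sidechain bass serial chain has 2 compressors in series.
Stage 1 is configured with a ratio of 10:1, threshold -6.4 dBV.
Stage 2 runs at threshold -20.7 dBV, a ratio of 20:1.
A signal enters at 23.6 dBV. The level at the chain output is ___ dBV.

Stage 1: 23.6 dBV is 30 dB over -6.4 dBV; at 10:1 that becomes 3 dB over, giving -3.4 dBV.
Stage 2: 17.3 dB above -20.7 dBV, reduced 20:1 to 0.865 dB above → -19.835 dBV.

-19.835 dBV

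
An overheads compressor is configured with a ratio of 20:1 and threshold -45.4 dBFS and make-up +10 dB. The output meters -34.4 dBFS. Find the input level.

Stripping the +10 dB make-up gives -44.4 dBFS at the gain stage.
That's 1 dB above the -45.4 dBFS threshold.
Input overshoot = R × output overshoot = 20 dB → input = -45.4 + 20 = -25.4 dBFS.

-25.4 dBFS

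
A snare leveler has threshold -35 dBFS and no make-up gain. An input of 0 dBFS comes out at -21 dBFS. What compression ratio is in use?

2.5:1

Input overshoot = 0 − (-35) = 35 dB; output overshoot = -21 − (-35) = 14 dB.
Ratio = 35 / 14 = 2.5.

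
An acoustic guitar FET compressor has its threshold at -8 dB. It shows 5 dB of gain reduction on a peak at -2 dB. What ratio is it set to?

Input overshoot = -2 − (-8) = 6 dB.
Output overshoot = 6 − 5 = 1 dB.
Ratio = input overshoot / output overshoot = 6 / 1 = 6.

6:1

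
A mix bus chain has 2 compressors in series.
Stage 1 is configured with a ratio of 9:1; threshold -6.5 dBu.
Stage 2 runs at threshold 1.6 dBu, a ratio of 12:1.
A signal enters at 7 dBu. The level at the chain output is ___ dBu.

-5 dBu

Stage 1: 7 dBu is 13.5 dB over -6.5 dBu; at 9:1 that becomes 1.5 dB over, giving -5 dBu.
Stage 2: -5 dBu ≤ 1.6 dBu, so stage 2 doesn't engage; output -5 dBu.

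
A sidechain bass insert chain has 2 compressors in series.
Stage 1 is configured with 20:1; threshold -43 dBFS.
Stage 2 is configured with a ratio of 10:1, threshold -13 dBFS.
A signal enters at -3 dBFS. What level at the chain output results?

-41 dBFS

Stage 1: 40 dB above -43 dBFS, reduced 20:1 to 2 dB above → -41 dBFS.
Stage 2: below threshold (-41 ≤ -13); passes unchanged; output -41 dBFS.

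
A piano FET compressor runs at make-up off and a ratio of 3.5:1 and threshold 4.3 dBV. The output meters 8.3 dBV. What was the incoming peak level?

18.3 dBV

That's 4 dB above the 4.3 dBV threshold.
Undo the ratio: input overshoot = 4 × 3.5 = 14 dB, giving input = 18.3 dBV.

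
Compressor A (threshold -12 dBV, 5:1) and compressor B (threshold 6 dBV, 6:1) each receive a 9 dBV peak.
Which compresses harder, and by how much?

A, by 14.3 dB

A: 21 dB over, compressed to 4.2 dB over, so 16.8 dB of GR.
B: 3 dB over, compressed to 0.5 dB over, so 2.5 dB of GR.
A reduces 14.3 dB more.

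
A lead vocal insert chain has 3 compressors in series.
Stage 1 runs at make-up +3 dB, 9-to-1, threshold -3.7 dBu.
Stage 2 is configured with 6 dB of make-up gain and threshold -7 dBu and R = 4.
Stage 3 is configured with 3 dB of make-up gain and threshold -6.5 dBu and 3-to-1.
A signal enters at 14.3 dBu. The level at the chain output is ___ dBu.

Stage 1: overshoot 18 dB → 18/9 = 2 dB → -1.7 dBu; +3 dB make-up → 1.3 dBu.
Stage 2: 1.3 dBu is 8.3 dB over -7 dBu; at 4:1 that becomes 2.075 dB over, giving -4.925 dBu; +6 dB make-up → 1.075 dBu.
Stage 3: overshoot 7.575 dB → 7.575/3 = 2.525 dB → -3.975 dBu; +3 dB make-up → -0.975 dBu.

-0.975 dBu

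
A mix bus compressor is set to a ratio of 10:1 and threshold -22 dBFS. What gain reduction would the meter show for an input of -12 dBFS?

-12 dBFS exceeds the threshold by 10 dB.
After 10:1 compression the overshoot becomes 10/10 = 1 dB.
Gain reduction = 10 − 1 = 9 dB.

9 dB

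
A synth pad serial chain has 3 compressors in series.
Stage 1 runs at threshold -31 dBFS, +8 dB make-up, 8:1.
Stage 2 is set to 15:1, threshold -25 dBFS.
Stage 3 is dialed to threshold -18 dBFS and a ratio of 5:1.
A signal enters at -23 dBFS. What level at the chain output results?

-24.8 dBFS

Stage 1: 8 dB above -31 dBFS, reduced 8:1 to 1 dB above → -30 dBFS; +8 dB make-up → -22 dBFS.
Stage 2: -22 dBFS is 3 dB over -25 dBFS; at 15:1 that becomes 0.2 dB over, giving -24.8 dBFS.
Stage 3: below threshold (-24.8 ≤ -18); passes unchanged; output -24.8 dBFS.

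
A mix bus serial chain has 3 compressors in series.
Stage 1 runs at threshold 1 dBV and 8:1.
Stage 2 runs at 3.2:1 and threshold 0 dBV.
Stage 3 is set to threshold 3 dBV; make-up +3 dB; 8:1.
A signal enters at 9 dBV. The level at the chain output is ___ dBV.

Stage 1: 8 dB above 1 dBV, reduced 8:1 to 1 dB above → 2 dBV.
Stage 2: overshoot 2 dB → 2/3.2 = 0.625 dB → 0.625 dBV.
Stage 3: below threshold (0.625 ≤ 3); passes unchanged; make-up brings it to 3.625 dBV.

3.625 dBV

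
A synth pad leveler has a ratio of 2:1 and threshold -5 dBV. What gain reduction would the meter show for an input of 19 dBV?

12 dB

The signal is 24 dB above threshold.
After 2:1 compression the overshoot becomes 24/2 = 12 dB.
Gain reduction = 24 − 12 = 12 dB.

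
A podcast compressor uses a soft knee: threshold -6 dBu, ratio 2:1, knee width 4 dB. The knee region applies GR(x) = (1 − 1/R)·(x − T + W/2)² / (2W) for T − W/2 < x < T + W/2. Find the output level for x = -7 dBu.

x − T + W/2 = -7 − (-6) + 2 = 1.
GR = (1 − 1/2) × 1² / 8 = 0.5 × 1 / 8 = 0.0625 dB.
Output = -7 − 0.0625 = -7.0625 dBu.

-7.0625 dBu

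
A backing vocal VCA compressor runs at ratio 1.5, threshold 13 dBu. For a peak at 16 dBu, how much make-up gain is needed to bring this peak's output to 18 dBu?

3 dB

Overshoot 3 dB → 3/1.5 = 2 dB after compression, so the compressed level is 13 + 2 = 15 dBu.
Make-up = target − compressed = 18 − 15 = 3 dB.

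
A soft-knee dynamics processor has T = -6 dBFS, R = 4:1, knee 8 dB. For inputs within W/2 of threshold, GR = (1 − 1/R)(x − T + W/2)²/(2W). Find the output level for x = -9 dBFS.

x − T + W/2 = -9 − (-6) + 4 = 1.
GR = (1 − 1/4) × 1² / 16 = 0.75 × 1 / 16 = 0.046875 dB.
Output = -9 − 0.046875 = -9.046875 dBFS.

-9.046875 dBFS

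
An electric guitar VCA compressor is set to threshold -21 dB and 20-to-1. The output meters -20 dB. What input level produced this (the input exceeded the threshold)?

That's 1 dB above the -21 dB threshold.
Before 20:1 compression the overshoot was 1 × 20 = 20 dB, so input = -21 + 20 = -1 dB.

-1 dB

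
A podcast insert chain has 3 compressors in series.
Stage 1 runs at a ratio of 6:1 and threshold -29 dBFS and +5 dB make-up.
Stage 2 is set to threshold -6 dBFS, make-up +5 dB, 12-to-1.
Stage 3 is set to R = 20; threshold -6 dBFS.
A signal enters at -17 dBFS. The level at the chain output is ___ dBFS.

-17 dBFS

Stage 1: 12 dB above -29 dBFS, reduced 6:1 to 2 dB above → -27 dBFS; +5 dB make-up → -22 dBFS.
Stage 2: below threshold (-22 ≤ -6); passes unchanged; make-up brings it to -17 dBFS.
Stage 3: below threshold (-17 ≤ -6); passes unchanged; output -17 dBFS.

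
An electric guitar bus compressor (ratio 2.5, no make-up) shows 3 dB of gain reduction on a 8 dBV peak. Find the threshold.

Let T be the threshold. Output overshoot = (input overshoot)/R, so 5 − T = (8 − T)/2.5.
2.5·(5 − T) = 8 − T → 1.5·T = 12.5 − 8 = 4.5.
T = 4.5/1.5 = 3 dBV.

3 dBV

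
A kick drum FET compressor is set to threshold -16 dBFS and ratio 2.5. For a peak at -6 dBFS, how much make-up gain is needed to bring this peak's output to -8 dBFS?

The peak compresses to -16 + 10/2.5 = -12 dBFS.
To reach -8 dBFS requires -8 − (-12) = 4 dB of make-up.

4 dB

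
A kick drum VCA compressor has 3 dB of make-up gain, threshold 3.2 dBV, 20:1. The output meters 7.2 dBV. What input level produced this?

23.2 dBV

Before make-up, the level was 7.2 − 3 = 4.2 dBV.
The compressed level sits 4.2 − 3.2 = 1 dB over threshold.
Input overshoot = R × output overshoot = 20 dB → input = 3.2 + 20 = 23.2 dBV.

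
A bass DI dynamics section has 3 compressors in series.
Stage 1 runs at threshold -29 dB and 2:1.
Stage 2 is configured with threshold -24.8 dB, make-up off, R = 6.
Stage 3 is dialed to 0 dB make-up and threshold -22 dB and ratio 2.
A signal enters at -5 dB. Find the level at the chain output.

-23.5 dB

Stage 1: 24 dB above -29 dB, reduced 2:1 to 12 dB above → -17 dB.
Stage 2: 7.8 dB above -24.8 dB, reduced 6:1 to 1.3 dB above → -23.5 dB.
Stage 3: -23.5 dB ≤ -22 dB, so stage 3 doesn't engage; output -23.5 dB.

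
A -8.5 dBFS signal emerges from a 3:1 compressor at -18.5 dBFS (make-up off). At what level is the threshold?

-23.5 dBFS

Input is 15 dB above T (since output overshoot × R = input overshoot: (-18.5 − T)·3 = -8.5 − T gives T = -23.5 dBFS).
Check: -23.5 + (-8.5 − (-23.5))/3 = -23.5 + 5 = -18.5 dBFS. ✓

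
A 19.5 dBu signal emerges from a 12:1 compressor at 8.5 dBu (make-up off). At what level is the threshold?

Input is 12 dB above T (since output overshoot × R = input overshoot: (8.5 − T)·12 = 19.5 − T gives T = 7.5 dBu).
Check: 7.5 + (19.5 − 7.5)/12 = 7.5 + 1 = 8.5 dBu. ✓

7.5 dBu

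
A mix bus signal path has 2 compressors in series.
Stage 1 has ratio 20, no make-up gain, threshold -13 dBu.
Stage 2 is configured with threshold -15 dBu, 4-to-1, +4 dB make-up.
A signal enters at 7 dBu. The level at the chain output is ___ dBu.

-10.25 dBu

Stage 1: overshoot 20 dB → 20/20 = 1 dB → -12 dBu.
Stage 2: overshoot 3 dB → 3/4 = 0.75 dB → -14.25 dBu; +4 dB make-up → -10.25 dBu.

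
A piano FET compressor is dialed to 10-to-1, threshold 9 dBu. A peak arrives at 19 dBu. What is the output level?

10 dBu

The input is 10 dB above the 9 dBu threshold.
The 10 dB excess becomes 1 dB after 10:1 reduction.
So the level is 9 + 1 = 10 dBu.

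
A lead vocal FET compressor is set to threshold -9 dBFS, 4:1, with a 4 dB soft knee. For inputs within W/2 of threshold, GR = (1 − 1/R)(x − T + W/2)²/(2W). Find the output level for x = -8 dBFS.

x − T + W/2 = -8 − (-9) + 2 = 3.
GR = (1 − 1/4) × 3² / 8 = 0.75 × 9 / 8 = 0.84375 dB.
Output = -8 − 0.84375 = -8.84375 dBFS.

-8.84375 dBFS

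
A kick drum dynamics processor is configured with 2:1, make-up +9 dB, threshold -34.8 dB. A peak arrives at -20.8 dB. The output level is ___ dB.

-20.8 dB sits 14 dB over threshold.
The 14 dB excess becomes 7 dB after 2:1 reduction.
That puts the output at -27.8 dB; make-up adds 9 dB, giving -18.8 dB.

-18.8 dB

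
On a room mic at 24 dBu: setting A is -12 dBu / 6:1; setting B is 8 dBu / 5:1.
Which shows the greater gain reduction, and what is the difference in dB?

A: GR = 36 − 36/6 = 30 dB.
B: GR = 16 − 16/5 = 12.8 dB.
Difference: 17.2 dB in favour of A.

A, by 17.2 dB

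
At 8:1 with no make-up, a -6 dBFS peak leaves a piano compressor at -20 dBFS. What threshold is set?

-22 dBFS

Let T be the threshold. Output overshoot = (input overshoot)/R, so -20 − T = (-6 − T)/8.
8·(-20 − T) = -6 − T → 7·T = -160 − (-6) = -154.
T = -154/7 = -22 dBFS.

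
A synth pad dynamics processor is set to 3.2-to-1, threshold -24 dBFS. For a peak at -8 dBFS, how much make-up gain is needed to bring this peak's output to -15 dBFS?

Without make-up, output = threshold + overshoot/3.2 = -24 + 5 = -19 dBFS.
Gap to target: 4 dB.

4 dB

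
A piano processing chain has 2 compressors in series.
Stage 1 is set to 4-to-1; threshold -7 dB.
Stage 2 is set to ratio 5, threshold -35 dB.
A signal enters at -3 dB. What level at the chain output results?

-29.2 dB

Stage 1: 4 dB above -7 dB, reduced 4:1 to 1 dB above → -6 dB.
Stage 2: 29 dB above -35 dB, reduced 5:1 to 5.8 dB above → -29.2 dB.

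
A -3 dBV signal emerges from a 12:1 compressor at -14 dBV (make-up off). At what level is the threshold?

Gain reduction = -3 − (-14) = 11 dB; output overshoot = GR / (R − 1) = 11 / 11 = 1 dB.
Threshold = output − output overshoot = -14 − 1 = -15 dBV.

-15 dBV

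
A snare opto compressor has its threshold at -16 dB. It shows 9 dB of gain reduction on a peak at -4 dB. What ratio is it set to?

4:1

Input overshoot = -4 − (-16) = 12 dB.
Output overshoot = 12 − 9 = 3 dB.
Ratio = input overshoot / output overshoot = 12 / 3 = 4.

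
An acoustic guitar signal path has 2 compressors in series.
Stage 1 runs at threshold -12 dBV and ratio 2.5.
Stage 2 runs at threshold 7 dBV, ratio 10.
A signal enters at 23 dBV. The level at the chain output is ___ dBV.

Stage 1: overshoot 35 dB → 35/2.5 = 14 dB → 2 dBV.
Stage 2: below threshold (2 ≤ 7); passes unchanged; output 2 dBV.

2 dBV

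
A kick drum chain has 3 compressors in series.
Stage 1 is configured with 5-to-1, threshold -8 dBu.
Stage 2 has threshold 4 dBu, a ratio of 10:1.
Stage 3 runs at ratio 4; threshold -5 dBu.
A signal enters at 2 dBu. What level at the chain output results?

Stage 1: overshoot 10 dB → 10/5 = 2 dB → -6 dBu.
Stage 2: -6 dBu ≤ 4 dBu, so stage 2 doesn't engage; output -6 dBu.
Stage 3: -6 dBu is at or below the -5 dBu threshold — no compression; output -6 dBu.

-6 dBu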